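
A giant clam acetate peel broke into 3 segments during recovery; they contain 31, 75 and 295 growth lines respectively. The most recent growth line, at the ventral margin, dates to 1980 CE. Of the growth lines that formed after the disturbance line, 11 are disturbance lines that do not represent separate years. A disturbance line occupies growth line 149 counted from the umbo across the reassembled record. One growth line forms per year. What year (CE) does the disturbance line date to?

1739 CE

Total growth lines = 31 + 75 + 295 = 401.
Between growth line 149 and the ventral margin there are 401 − 149 = 252 growth lines.
252 − 11 false = 241 true growth lines after the disturbance line.
Counting back 241 years from 1980 CE places the disturbance line in 1980 − 241 = 1739 CE.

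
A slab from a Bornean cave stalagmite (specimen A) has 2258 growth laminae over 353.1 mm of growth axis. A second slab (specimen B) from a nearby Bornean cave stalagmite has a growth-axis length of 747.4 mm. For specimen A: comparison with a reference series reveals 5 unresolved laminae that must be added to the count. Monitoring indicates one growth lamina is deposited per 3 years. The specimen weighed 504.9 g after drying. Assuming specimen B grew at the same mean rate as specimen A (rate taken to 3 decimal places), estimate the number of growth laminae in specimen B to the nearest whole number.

Specimen A: after corrections the count is 2258 + 5 = 2263 growth laminae.
Specimen A: 2263 growth laminae at 3 years each span 2263 × 3 = 6789 years.
A: 353.1 mm over 6789 years gives 353.1 / 6789 ≈ 0.052 mm per year.
B spans 747.4 / 0.052 = 14373.08 years; at 3 years per growth lamina that is 14373.08 / 3 ≈ 4791 growth laminae.

4791 growth laminae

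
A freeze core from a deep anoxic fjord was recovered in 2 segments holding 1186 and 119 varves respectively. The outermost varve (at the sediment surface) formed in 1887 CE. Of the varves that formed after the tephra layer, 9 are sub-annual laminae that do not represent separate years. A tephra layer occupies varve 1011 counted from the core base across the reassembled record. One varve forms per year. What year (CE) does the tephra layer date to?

1602 CE

Total varves = 1186 + 119 = 1305.
Between varve 1011 and the sediment surface there are 1305 − 1011 = 294 varves.
Removing the 9 false varves leaves 294 − 9 = 285 true varves beyond the tephra layer.
The varve at the sediment surface is 1887 CE, so the tephra layer dates to 1887 − 285 = 1602 CE.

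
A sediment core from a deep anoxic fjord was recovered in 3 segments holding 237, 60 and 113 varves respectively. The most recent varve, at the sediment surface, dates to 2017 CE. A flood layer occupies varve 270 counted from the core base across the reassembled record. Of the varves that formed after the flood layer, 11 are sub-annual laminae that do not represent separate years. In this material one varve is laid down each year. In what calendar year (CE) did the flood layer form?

1888 CE

Total varves = 237 + 60 + 113 = 410.
Between varve 270 and the sediment surface there are 410 − 270 = 140 varves.
Removing the 11 false varves leaves 140 − 11 = 129 true varves beyond the flood layer.
The varve at the sediment surface is 2017 CE, so the flood layer dates to 2017 − 129 = 1888 CE.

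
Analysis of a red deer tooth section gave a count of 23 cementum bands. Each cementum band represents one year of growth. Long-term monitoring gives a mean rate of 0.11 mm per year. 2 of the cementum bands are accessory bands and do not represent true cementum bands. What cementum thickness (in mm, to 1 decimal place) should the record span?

After corrections the count is 23 − 2 = 21 cementum bands.
Length ≈ 0.11 × 21 = 2.3 mm.

2.3 mm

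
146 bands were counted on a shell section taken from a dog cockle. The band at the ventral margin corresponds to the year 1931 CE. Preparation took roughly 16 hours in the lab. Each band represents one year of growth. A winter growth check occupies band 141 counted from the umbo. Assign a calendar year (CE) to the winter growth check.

1926 CE

146 − 141 = 5 bands lie beyond the winter growth check toward the ventral margin.
The band at the ventral margin is 1931 CE, so the winter growth check dates to 1931 − 5 = 1926 CE.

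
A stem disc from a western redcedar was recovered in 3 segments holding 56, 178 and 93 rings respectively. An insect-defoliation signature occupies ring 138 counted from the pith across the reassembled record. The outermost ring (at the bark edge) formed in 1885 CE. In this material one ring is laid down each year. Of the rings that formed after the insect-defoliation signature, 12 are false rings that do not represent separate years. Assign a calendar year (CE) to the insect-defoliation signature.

1708 CE

Total rings = 56 + 178 + 93 = 327.
327 − 138 = 189 rings lie beyond the insect-defoliation signature toward the bark edge.
189 − 12 false = 177 true rings after the insect-defoliation signature.
Counting back 177 years from 1885 CE places the insect-defoliation signature in 1885 − 177 = 1708 CE.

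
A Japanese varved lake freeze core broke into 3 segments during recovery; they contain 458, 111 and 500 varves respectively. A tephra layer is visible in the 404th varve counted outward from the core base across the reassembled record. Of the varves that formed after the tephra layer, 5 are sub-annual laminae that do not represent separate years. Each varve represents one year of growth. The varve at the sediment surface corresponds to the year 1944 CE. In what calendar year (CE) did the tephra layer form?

Total varves = 458 + 111 + 500 = 1069.
1069 − 404 = 665 varves lie beyond the tephra layer toward the sediment surface.
665 − 5 false = 660 true varves after the tephra layer.
1944 − 660 = 1284 CE.

1284 CE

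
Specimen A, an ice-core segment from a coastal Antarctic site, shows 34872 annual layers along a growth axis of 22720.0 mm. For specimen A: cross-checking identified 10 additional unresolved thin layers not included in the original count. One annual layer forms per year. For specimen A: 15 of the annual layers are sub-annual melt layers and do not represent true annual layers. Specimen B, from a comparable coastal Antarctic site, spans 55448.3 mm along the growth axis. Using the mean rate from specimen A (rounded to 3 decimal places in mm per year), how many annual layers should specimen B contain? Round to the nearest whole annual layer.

Specimen A: adjusted count: 34872 − 15 + 10 = 34867 annual layers.
A: Mean rate = 22720.0 mm / 34867 years ≈ 0.652 mm/yr.
For B, 55448.3 / 0.652 = 85043.40 years ≈ 85043 annual layers.

85043 annual layers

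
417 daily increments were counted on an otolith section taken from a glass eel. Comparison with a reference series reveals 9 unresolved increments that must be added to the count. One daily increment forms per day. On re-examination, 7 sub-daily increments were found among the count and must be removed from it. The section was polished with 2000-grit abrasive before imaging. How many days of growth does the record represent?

419 days

True daily increment count = 417 − 7 + 9 = 419.
One daily increment per day makes the duration 419 days.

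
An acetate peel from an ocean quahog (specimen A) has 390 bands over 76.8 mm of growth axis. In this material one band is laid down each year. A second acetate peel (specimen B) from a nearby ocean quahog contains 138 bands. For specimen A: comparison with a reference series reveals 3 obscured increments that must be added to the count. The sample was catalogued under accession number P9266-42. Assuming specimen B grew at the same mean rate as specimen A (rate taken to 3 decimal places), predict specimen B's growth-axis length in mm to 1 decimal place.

Specimen A: adjusted count: 390 + 3 = 393 bands.
A: 76.8 mm over 393 years gives 76.8 / 393 ≈ 0.195 mm per year.
For B, 0.195 mm/year × 138 years = 26.9 mm.

26.9 mm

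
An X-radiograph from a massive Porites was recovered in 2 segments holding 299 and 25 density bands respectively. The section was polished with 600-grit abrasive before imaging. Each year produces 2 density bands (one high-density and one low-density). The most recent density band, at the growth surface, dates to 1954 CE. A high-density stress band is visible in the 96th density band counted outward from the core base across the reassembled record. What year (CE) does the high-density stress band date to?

Total density bands = 299 + 25 = 324.
Between density band 96 and the growth surface there are 324 − 96 = 228 density bands.
With 2 density bands per year, 228 / 2 = 114 years.
Counting back 114 years from 1954 CE places the high-density stress band in 1954 − 114 = 1840 CE.

1840 CE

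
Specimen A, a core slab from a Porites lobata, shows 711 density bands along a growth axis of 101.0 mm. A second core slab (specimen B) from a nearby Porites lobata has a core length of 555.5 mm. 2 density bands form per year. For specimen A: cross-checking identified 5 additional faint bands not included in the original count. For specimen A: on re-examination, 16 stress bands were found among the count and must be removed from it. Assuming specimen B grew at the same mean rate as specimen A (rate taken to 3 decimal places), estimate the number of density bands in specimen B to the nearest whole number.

Specimen A: true density band count = 711 − 16 + 5 = 700.
Specimen A: dividing by 2 density bands per year: 700 / 2 = 350 years.
A: Mean rate = 101.0 mm / 350 years ≈ 0.289 mm per year.
Specimen B: 555.5 mm / 0.289 mm per year = 1922.15 years; at 2 density bands per year that is 1922.15 × 2 ≈ 3844 density bands.

3844 density bands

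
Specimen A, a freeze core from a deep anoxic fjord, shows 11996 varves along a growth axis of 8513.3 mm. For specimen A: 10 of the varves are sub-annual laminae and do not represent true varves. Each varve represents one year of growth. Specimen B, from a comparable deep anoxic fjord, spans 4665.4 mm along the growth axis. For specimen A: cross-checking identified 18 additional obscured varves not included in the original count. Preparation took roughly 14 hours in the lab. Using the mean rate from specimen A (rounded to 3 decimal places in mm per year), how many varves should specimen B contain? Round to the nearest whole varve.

6580 varves

Specimen A: correcting the raw count gives 11996 − 10 + 18 = 12004 true varves.
A: Mean rate = 8513.3 mm / 12004 years ≈ 0.709 mm per year.
B spans 4665.4 / 0.709 = 6580.25 years ≈ 6580 varves.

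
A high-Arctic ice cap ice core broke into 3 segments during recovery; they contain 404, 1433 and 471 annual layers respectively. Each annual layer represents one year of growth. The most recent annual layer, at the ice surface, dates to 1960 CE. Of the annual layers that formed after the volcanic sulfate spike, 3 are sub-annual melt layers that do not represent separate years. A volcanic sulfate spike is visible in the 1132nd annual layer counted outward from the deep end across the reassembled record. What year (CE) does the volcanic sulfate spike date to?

Total annual layers = 404 + 1433 + 471 = 2308.
Between annual layer 1132 and the ice surface there are 2308 − 1132 = 1176 annual layers.
Excluding 3 false annual layers: 1176 − 3 = 1173.
Counting back 1173 years from 1960 CE places the volcanic sulfate spike in 1960 − 1173 = 787 CE.

787 CE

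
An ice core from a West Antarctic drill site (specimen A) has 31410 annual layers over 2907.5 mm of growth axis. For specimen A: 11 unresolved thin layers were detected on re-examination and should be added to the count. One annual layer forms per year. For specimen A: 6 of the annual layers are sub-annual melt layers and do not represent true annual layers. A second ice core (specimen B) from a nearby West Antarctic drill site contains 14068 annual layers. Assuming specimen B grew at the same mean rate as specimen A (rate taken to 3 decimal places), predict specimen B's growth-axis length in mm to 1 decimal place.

Specimen A: after corrections the count is 31410 − 6 + 11 = 31415 annual layers.
A: Extension rate ≈ 2907.5 / 31415 = 0.093 mm/year.
B's length ≈ 0.093 × 14068 = 1308.3 mm.

1308.3 mm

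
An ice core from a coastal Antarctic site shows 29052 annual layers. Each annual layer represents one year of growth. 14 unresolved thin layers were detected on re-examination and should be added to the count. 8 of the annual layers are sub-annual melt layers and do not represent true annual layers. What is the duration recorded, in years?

True annual layer count = 29052 − 8 + 14 = 29058.
With a one-to-one annual layer periodicity this is 29058 years.

29058 years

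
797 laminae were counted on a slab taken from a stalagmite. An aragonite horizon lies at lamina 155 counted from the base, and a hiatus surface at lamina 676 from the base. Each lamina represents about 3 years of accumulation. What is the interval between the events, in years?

676 − 155 = 521 laminae lie between the two events.
521 laminae at 3 years each span 521 × 3 = 1563 years.

1563 yr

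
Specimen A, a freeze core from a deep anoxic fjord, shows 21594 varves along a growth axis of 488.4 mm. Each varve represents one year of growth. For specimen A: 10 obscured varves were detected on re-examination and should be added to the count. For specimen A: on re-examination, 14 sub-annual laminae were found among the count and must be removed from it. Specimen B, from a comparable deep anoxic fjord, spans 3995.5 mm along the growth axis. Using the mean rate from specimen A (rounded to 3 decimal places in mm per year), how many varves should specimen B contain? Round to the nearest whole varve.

Specimen A: after corrections the count is 21594 − 14 + 10 = 21590 varves.
A: Extension rate ≈ 488.4 / 21590 = 0.023 mm per year.
Specimen B: 3995.5 mm / 0.023 mm per year = 173717.39 years ≈ 173717 varves.

173717 varves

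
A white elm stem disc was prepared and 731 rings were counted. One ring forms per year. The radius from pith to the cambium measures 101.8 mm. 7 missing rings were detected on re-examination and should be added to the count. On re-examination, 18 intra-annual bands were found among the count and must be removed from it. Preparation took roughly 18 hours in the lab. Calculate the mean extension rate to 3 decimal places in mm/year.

0.141 mm/year

Correcting the raw count gives 731 − 18 + 7 = 720 true rings.
Mean rate = 101.8 mm / 720 years ≈ 0.141 mm/year.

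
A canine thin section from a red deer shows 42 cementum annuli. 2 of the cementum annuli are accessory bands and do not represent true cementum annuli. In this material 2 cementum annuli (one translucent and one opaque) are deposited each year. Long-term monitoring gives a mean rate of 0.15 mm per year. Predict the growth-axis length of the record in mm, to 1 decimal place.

Correcting the raw count gives 42 − 2 = 40 true cementum annuli.
With 2 cementum annuli per year, 40 / 2 = 20 years.
Predicted length = 0.15 mm/year × 20 years = 3.0 mm.

3.0 mm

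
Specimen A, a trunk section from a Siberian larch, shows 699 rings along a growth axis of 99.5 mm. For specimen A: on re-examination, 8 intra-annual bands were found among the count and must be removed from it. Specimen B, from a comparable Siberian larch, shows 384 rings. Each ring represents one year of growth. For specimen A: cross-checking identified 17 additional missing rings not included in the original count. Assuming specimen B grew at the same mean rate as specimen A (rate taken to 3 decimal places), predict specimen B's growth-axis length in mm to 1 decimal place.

54.1 mm

Specimen A: true ring count = 699 − 8 + 17 = 708.
A: 99.5 mm over 708 years gives 99.5 / 708 ≈ 0.141 mm/year.
Length of B = 0.141 × 384 = 54.1 mm.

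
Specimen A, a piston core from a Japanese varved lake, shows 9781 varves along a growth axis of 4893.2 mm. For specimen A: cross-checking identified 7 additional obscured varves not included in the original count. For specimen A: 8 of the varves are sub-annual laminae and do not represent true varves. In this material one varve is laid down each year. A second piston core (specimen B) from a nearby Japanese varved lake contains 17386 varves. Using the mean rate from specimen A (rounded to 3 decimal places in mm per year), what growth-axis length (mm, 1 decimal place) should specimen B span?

Specimen A: adjusted count: 9781 − 8 + 7 = 9780 varves.
A: Mean rate = 4893.2 mm / 9780 years ≈ 0.500 mm per year.
B's length ≈ 0.500 × 17386 = 8693.0 mm.

8693.0 mm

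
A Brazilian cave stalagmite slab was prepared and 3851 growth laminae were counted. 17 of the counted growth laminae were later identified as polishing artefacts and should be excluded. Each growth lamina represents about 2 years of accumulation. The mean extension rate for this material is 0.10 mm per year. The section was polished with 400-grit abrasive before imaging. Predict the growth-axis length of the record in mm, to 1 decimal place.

After corrections the count is 3851 − 17 = 3834 growth laminae.
At 2 years per growth lamina, 3834 × 2 = 7668 years.
Length ≈ 0.10 × 7668 = 766.8 mm.

766.8 mm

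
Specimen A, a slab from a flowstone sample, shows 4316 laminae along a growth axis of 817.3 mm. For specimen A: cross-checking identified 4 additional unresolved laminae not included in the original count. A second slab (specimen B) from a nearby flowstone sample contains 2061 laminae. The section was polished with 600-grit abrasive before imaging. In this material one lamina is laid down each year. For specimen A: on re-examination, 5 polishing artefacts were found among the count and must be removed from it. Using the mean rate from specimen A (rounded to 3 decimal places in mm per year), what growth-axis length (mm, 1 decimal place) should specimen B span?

389.5 mm

Specimen A: correcting the raw count gives 4316 − 5 + 4 = 4315 true laminae.
A: Extension rate ≈ 817.3 / 4315 = 0.189 mm/year.
Length of B = 0.189 × 2061 = 389.5 mm.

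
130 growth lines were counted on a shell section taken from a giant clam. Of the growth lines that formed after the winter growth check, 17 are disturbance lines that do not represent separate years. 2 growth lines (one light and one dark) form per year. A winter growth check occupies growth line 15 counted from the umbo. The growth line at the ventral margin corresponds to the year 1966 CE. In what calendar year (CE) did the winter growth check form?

1917 CE

The winter growth check sits at growth line 15 from the umbo, so 130 − 15 = 115 growth lines formed after it.
Removing the 17 false growth lines leaves 115 − 17 = 98 true growth lines beyond the winter growth check.
98 growth lines at 2 per year is 98 / 2 = 49 years.
Counting back 49 years from 1966 CE places the winter growth check in 1966 − 49 = 1917 CE.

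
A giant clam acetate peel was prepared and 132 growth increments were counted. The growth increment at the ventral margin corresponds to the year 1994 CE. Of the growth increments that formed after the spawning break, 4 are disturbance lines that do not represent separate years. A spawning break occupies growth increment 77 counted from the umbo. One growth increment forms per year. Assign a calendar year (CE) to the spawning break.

Between growth increment 77 and the ventral margin there are 132 − 77 = 55 growth increments.
Excluding 4 false growth increments: 55 − 4 = 51.
1994 − 51 = 1943 CE.

1943 CE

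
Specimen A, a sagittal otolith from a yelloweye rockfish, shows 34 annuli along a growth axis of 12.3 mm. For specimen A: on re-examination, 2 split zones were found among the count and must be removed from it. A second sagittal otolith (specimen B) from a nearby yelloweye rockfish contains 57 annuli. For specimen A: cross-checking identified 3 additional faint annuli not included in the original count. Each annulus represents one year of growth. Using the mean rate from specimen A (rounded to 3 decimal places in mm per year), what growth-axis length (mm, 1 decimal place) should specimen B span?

Specimen A: after corrections the count is 34 − 2 + 3 = 35 annuli.
A: Extension rate ≈ 12.3 / 35 = 0.351 mm/year.
B's length ≈ 0.351 × 57 = 20.0 mm.

20.0 mm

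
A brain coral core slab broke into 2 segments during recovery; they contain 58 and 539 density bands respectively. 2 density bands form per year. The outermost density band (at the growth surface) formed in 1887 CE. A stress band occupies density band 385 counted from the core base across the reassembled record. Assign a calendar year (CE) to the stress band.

Total density bands = 58 + 539 = 597.
Between density band 385 and the growth surface there are 597 − 385 = 212 density bands.
212 density bands at 2 per year is 212 / 2 = 106 years.
1887 − 106 = 1781 CE.

1781 CE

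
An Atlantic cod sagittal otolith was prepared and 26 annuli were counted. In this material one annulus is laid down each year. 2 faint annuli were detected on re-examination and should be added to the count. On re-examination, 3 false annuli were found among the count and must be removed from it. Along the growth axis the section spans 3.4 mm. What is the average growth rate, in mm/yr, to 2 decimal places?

Adjusted count: 26 − 3 + 2 = 25 annuli.
Mean rate = 3.4 mm / 25 years ≈ 0.14 mm/yr.

0.14 mm/yr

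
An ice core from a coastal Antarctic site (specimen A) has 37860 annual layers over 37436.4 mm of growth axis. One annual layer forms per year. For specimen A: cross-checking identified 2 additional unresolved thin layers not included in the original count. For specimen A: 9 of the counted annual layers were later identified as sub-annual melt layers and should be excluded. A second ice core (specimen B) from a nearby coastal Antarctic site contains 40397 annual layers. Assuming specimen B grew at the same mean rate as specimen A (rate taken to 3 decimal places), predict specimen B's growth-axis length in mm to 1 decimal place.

Specimen A: true annual layer count = 37860 − 9 + 2 = 37853.
A: 37436.4 mm over 37853 years gives 37436.4 / 37853 ≈ 0.989 mm per year.
B's length ≈ 0.989 × 40397 = 39952.6 mm.

39952.6 mm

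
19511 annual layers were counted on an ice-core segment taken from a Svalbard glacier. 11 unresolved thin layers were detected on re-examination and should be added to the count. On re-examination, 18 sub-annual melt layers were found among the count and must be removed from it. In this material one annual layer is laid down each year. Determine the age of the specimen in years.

19504 years

Adjusted count: 19511 − 18 + 11 = 19504 annual layers.
With a one-to-one annual layer periodicity this is 19504 years.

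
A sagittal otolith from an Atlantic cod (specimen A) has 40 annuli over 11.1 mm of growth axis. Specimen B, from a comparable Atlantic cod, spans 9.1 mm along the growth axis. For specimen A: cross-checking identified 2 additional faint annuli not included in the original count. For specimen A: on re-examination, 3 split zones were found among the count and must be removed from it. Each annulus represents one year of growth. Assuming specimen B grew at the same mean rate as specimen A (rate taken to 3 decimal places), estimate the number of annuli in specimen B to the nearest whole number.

Specimen A: true annulus count = 40 − 3 + 2 = 39.
A: 11.1 mm over 39 years gives 11.1 / 39 ≈ 0.285 mm/year.
Specimen B: 9.1 mm / 0.285 mm per year = 31.93 years ≈ 32 annuli.

32 annuli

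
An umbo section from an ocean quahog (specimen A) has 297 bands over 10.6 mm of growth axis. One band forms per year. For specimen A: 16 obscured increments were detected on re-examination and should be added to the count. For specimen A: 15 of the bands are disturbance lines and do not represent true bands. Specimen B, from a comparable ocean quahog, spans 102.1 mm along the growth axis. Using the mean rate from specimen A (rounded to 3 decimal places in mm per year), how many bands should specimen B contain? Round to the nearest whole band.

2836 bands

Specimen A: after corrections the count is 297 − 15 + 16 = 298 bands.
A: 10.6 mm over 298 years gives 10.6 / 298 ≈ 0.036 mm per year.
B spans 102.1 / 0.036 = 2836.11 years ≈ 2836 bands.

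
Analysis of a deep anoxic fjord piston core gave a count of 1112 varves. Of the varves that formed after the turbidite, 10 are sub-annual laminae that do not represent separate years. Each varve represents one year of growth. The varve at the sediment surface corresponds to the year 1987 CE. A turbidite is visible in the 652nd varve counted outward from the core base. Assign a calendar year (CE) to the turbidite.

1537 CE

The turbidite sits at varve 652 from the core base, so 1112 − 652 = 460 varves formed after it.
460 − 10 false = 450 true varves after the turbidite.
The varve at the sediment surface is 1987 CE, so the turbidite dates to 1987 − 450 = 1537 CE.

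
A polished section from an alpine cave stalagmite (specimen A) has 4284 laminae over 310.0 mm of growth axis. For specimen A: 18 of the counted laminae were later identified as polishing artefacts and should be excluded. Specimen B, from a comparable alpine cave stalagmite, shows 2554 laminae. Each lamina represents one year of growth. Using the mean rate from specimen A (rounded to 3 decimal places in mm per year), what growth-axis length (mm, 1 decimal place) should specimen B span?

Specimen A: after corrections the count is 4284 − 18 = 4266 laminae.
A: 310.0 mm over 4266 years gives 310.0 / 4266 ≈ 0.073 mm/yr.
For B, 0.073 mm/year × 2554 years = 186.4 mm.

186.4 mm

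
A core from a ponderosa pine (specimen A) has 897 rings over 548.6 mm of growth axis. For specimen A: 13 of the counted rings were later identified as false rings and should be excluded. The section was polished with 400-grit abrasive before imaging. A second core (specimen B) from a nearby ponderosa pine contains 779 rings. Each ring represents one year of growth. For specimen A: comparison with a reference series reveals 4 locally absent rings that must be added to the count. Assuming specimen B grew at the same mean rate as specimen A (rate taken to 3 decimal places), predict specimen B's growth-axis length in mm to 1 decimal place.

481.4 mm

Specimen A: after corrections the count is 897 − 13 + 4 = 888 rings.
A: Extension rate ≈ 548.6 / 888 = 0.618 mm/yr.
For B, 0.618 mm/year × 779 years = 481.4 mm.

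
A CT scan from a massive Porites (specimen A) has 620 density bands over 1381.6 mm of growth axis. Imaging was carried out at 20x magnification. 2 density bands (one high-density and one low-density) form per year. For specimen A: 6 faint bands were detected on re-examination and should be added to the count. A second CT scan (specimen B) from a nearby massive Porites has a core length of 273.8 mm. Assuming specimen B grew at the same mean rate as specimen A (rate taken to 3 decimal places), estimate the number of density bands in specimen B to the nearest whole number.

124 density bands

Specimen A: after corrections the count is 620 + 6 = 626 density bands.
Specimen A: dividing by 2 density bands per year: 626 / 2 = 313 years.
A: Mean rate = 1381.6 mm / 313 years ≈ 4.414 mm/yr.
For B, 273.8 / 4.414 = 62.03 years; at 2 density bands per year that is 62.03 × 2 ≈ 124 density bands.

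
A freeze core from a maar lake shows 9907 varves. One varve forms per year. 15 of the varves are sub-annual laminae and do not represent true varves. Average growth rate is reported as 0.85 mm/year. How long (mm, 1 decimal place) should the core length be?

8408.2 mm

After corrections the count is 9907 − 15 = 9892 varves.
9892 years at 0.85 mm/year gives 0.85 × 9892 = 8408.2 mm.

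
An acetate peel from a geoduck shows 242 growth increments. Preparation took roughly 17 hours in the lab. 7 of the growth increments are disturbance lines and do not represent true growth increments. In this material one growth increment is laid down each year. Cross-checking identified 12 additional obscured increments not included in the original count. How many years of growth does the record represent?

After corrections the count is 242 − 7 + 12 = 247 growth increments.
With a one-to-one growth increment periodicity this is 247 years.

247 yr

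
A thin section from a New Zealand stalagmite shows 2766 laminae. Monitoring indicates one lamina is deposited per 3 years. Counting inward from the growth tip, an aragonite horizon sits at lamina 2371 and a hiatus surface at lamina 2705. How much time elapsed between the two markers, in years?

Separation: 2705 − 2371 = 334 laminae.
At 3 years per lamina, 334 × 3 = 1002 years.

1002 years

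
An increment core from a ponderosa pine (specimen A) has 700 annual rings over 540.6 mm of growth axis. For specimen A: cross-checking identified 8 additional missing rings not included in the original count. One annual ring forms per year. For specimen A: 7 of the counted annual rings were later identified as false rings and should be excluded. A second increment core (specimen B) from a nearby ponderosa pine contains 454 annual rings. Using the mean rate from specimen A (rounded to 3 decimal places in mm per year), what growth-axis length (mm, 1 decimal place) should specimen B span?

350.0 mm

Specimen A: correcting the raw count gives 700 − 7 + 8 = 701 true annual rings.
A: Extension rate ≈ 540.6 / 701 = 0.771 mm/year.
For B, 0.771 mm/year × 454 years = 350.0 mm.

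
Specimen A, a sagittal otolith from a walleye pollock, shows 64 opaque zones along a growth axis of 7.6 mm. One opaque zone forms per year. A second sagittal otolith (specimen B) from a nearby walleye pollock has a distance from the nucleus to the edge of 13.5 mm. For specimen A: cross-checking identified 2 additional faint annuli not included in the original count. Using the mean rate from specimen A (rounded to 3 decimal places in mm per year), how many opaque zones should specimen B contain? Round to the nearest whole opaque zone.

117 opaque zones

Specimen A: after corrections the count is 64 + 2 = 66 opaque zones.
A: Extension rate ≈ 7.6 / 66 = 0.115 mm/year.
B spans 13.5 / 0.115 = 117.39 years ≈ 117 opaque zones.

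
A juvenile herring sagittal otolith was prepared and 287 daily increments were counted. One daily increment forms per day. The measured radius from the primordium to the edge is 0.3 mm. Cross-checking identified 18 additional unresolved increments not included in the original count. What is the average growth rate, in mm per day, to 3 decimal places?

0.001 mm per day

True daily increment count = 287 + 18 = 305.
Mean rate = 0.3 mm / 305 days ≈ 0.001 mm per day.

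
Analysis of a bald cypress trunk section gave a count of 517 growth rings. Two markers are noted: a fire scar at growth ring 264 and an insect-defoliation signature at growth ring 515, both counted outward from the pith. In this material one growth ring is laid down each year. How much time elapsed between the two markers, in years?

251 years

The two markers are separated by 515 − 264 = 251 growth rings.
One growth ring per year makes the interval 251 years.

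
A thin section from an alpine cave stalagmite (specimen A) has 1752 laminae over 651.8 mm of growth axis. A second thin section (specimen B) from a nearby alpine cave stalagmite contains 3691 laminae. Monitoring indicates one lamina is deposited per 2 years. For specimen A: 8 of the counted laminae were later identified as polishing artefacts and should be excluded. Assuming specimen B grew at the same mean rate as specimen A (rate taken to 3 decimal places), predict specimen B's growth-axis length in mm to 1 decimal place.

1380.4 mm

Specimen A: true lamina count = 1752 − 8 = 1744.
Specimen A: multiplying by 2 years per lamina: 1744 × 2 = 3488 years.
A: Extension rate ≈ 651.8 / 3488 = 0.187 mm per year.
Specimen B: multiplying by 2 years per lamina: 3691 × 2 = 7382 years. For B, 0.187 mm/year × 7382 years = 1380.4 mm.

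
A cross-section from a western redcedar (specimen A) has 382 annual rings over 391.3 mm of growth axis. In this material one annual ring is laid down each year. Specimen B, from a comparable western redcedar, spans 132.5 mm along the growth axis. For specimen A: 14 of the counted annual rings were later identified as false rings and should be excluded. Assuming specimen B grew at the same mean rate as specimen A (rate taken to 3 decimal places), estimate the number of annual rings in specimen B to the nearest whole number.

125 annual rings

Specimen A: true annual ring count = 382 − 14 = 368.
A: 391.3 mm over 368 years gives 391.3 / 368 ≈ 1.063 mm/year.
For B, 132.5 / 1.063 = 124.65 years ≈ 125 annual rings.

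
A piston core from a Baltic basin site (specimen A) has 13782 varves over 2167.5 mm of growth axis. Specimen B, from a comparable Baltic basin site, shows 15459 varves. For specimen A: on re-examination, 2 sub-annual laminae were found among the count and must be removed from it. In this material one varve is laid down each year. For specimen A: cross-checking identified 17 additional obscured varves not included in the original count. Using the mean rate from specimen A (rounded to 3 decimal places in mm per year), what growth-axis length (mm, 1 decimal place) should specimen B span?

2427.1 mm

Specimen A: adjusted count: 13782 − 2 + 17 = 13797 varves.
A: Extension rate ≈ 2167.5 / 13797 = 0.157 mm/yr.
For B, 0.157 mm/year × 15459 years = 2427.1 mm.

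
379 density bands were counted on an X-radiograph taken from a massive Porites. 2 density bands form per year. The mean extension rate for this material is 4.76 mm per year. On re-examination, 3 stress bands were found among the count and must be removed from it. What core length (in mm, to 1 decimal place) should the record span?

894.9 mm

Correcting the raw count gives 379 − 3 = 376 true density bands.
376 density bands at 2 per year is 376 / 2 = 188 years.
Predicted length = 4.76 mm/year × 188 years = 894.9 mm.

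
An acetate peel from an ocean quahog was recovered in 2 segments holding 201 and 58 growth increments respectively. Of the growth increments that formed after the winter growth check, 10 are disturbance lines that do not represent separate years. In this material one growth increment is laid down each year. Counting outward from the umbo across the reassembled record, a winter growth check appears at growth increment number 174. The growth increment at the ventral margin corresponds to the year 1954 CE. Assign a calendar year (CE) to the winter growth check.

Total growth increments = 201 + 58 = 259.
Between growth increment 174 and the ventral margin there are 259 − 174 = 85 growth increments.
Removing the 10 false growth increments leaves 85 − 10 = 75 true growth increments beyond the winter growth check.
1954 − 75 = 1879 CE.

1879 CE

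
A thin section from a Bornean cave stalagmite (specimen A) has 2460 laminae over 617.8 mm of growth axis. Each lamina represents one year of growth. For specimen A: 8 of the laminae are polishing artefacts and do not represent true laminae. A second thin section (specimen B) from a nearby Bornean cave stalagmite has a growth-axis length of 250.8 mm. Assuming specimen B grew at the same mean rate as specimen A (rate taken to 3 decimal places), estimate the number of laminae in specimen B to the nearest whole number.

995 laminae

Specimen A: after corrections the count is 2460 − 8 = 2452 laminae.
A: Extension rate ≈ 617.8 / 2452 = 0.252 mm/year.
Specimen B: 250.8 mm / 0.252 mm per year = 995.24 years ≈ 995 laminae.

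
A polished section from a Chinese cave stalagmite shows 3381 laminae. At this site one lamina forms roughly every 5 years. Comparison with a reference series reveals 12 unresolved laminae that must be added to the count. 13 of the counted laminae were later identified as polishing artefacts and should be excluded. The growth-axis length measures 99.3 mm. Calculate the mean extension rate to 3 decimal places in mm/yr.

After corrections the count is 3381 − 13 + 12 = 3380 laminae.
At 5 years per lamina, 3380 × 5 = 16900 years.
Extension rate ≈ 99.3 / 16900 = 0.006 mm/yr.

0.006 mm/yr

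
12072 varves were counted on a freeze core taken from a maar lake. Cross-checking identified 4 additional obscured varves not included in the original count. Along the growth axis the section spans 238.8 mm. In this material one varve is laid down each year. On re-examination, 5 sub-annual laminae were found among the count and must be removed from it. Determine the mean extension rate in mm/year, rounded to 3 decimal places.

True varve count = 12072 − 5 + 4 = 12071.
Mean rate = 238.8 mm / 12071 years ≈ 0.020 mm/year.

0.020 mm/year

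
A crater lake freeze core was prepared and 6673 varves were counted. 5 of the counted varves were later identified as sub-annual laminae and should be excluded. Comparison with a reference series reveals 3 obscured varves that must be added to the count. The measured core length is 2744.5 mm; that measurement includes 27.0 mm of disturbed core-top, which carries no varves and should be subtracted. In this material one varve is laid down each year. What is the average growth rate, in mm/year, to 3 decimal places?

True varve count = 6673 − 5 + 3 = 6671.
Removing the 27.0 mm offcut leaves 2744.5 − 27.0 = 2717.5 mm.
Mean rate = 2717.5 mm / 6671 years ≈ 0.407 mm/year.

0.407 mm/year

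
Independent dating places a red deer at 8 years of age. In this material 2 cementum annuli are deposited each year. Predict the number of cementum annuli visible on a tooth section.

With 2 cementum annuli per year, 8 years would produce 8 × 2 = 16 cementum annuli.
So 16 cementum annuli should be present.

16 cementum annuli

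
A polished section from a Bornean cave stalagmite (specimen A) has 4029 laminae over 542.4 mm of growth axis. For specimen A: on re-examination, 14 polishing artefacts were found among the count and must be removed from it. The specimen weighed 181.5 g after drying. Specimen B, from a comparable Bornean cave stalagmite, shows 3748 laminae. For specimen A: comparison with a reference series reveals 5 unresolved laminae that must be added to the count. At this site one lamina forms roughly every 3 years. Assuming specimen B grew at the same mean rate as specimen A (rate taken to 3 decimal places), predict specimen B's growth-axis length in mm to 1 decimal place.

506.0 mm

Specimen A: correcting the raw count gives 4029 − 14 + 5 = 4020 true laminae.
Specimen A: 4020 laminae at 3 years each span 4020 × 3 = 12060 years.
A: Mean rate = 542.4 mm / 12060 years ≈ 0.045 mm per year.
Specimen B: multiplying by 3 years per lamina: 3748 × 3 = 11244 years. Length of B = 0.045 × 11244 = 506.0 mm.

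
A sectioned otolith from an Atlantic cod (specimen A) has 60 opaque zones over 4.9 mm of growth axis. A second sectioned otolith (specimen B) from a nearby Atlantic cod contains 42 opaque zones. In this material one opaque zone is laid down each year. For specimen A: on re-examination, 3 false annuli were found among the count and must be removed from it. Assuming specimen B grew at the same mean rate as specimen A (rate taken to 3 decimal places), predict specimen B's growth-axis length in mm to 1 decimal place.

Specimen A: after corrections the count is 60 − 3 = 57 opaque zones.
A: Mean rate = 4.9 mm / 57 years ≈ 0.086 mm per year.
For B, 0.086 mm/year × 42 years = 3.6 mm.

3.6 mm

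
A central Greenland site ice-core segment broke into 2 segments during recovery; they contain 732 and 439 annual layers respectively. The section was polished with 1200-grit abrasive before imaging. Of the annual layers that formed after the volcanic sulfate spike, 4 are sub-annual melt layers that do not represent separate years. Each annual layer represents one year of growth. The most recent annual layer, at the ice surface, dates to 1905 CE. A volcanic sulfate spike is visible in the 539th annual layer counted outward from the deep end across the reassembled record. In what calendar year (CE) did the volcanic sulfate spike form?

Total annual layers = 732 + 439 = 1171.
1171 − 539 = 632 annual layers lie beyond the volcanic sulfate spike toward the ice surface.
Excluding 4 false annual layers: 632 − 4 = 628.
The annual layer at the ice surface is 1905 CE, so the volcanic sulfate spike dates to 1905 − 628 = 1277 CE.

1277 CE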